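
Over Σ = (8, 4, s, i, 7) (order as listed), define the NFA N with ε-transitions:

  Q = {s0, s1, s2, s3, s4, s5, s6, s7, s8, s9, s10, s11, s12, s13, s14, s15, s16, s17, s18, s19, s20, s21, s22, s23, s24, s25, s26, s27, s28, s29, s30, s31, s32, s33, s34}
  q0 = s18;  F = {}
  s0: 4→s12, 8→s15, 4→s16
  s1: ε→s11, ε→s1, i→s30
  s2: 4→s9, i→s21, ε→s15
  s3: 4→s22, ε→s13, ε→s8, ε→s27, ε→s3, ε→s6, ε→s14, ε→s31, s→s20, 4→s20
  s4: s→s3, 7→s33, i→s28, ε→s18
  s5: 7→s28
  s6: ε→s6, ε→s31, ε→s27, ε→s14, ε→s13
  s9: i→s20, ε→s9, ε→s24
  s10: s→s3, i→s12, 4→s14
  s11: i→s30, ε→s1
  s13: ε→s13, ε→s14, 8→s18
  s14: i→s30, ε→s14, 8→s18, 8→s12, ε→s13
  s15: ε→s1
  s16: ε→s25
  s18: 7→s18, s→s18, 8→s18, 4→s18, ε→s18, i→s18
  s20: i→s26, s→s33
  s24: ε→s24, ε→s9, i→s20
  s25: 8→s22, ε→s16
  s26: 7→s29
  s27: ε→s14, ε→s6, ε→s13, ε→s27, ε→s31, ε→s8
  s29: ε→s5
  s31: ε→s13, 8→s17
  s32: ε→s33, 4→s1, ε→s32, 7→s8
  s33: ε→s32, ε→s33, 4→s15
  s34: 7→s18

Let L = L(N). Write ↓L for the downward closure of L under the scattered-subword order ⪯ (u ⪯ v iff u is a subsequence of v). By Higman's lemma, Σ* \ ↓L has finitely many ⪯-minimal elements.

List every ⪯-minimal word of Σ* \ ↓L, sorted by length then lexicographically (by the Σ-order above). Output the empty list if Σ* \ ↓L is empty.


|Q|=35, |F|=0, |δ|=78 (41 ε).
min D↑ (1 st, q0=0, F={0}): 0:8→0,4→0,s→0,i→0,7→0.
ε ∈ L(D↑) — L = ∅.

A = [ε].


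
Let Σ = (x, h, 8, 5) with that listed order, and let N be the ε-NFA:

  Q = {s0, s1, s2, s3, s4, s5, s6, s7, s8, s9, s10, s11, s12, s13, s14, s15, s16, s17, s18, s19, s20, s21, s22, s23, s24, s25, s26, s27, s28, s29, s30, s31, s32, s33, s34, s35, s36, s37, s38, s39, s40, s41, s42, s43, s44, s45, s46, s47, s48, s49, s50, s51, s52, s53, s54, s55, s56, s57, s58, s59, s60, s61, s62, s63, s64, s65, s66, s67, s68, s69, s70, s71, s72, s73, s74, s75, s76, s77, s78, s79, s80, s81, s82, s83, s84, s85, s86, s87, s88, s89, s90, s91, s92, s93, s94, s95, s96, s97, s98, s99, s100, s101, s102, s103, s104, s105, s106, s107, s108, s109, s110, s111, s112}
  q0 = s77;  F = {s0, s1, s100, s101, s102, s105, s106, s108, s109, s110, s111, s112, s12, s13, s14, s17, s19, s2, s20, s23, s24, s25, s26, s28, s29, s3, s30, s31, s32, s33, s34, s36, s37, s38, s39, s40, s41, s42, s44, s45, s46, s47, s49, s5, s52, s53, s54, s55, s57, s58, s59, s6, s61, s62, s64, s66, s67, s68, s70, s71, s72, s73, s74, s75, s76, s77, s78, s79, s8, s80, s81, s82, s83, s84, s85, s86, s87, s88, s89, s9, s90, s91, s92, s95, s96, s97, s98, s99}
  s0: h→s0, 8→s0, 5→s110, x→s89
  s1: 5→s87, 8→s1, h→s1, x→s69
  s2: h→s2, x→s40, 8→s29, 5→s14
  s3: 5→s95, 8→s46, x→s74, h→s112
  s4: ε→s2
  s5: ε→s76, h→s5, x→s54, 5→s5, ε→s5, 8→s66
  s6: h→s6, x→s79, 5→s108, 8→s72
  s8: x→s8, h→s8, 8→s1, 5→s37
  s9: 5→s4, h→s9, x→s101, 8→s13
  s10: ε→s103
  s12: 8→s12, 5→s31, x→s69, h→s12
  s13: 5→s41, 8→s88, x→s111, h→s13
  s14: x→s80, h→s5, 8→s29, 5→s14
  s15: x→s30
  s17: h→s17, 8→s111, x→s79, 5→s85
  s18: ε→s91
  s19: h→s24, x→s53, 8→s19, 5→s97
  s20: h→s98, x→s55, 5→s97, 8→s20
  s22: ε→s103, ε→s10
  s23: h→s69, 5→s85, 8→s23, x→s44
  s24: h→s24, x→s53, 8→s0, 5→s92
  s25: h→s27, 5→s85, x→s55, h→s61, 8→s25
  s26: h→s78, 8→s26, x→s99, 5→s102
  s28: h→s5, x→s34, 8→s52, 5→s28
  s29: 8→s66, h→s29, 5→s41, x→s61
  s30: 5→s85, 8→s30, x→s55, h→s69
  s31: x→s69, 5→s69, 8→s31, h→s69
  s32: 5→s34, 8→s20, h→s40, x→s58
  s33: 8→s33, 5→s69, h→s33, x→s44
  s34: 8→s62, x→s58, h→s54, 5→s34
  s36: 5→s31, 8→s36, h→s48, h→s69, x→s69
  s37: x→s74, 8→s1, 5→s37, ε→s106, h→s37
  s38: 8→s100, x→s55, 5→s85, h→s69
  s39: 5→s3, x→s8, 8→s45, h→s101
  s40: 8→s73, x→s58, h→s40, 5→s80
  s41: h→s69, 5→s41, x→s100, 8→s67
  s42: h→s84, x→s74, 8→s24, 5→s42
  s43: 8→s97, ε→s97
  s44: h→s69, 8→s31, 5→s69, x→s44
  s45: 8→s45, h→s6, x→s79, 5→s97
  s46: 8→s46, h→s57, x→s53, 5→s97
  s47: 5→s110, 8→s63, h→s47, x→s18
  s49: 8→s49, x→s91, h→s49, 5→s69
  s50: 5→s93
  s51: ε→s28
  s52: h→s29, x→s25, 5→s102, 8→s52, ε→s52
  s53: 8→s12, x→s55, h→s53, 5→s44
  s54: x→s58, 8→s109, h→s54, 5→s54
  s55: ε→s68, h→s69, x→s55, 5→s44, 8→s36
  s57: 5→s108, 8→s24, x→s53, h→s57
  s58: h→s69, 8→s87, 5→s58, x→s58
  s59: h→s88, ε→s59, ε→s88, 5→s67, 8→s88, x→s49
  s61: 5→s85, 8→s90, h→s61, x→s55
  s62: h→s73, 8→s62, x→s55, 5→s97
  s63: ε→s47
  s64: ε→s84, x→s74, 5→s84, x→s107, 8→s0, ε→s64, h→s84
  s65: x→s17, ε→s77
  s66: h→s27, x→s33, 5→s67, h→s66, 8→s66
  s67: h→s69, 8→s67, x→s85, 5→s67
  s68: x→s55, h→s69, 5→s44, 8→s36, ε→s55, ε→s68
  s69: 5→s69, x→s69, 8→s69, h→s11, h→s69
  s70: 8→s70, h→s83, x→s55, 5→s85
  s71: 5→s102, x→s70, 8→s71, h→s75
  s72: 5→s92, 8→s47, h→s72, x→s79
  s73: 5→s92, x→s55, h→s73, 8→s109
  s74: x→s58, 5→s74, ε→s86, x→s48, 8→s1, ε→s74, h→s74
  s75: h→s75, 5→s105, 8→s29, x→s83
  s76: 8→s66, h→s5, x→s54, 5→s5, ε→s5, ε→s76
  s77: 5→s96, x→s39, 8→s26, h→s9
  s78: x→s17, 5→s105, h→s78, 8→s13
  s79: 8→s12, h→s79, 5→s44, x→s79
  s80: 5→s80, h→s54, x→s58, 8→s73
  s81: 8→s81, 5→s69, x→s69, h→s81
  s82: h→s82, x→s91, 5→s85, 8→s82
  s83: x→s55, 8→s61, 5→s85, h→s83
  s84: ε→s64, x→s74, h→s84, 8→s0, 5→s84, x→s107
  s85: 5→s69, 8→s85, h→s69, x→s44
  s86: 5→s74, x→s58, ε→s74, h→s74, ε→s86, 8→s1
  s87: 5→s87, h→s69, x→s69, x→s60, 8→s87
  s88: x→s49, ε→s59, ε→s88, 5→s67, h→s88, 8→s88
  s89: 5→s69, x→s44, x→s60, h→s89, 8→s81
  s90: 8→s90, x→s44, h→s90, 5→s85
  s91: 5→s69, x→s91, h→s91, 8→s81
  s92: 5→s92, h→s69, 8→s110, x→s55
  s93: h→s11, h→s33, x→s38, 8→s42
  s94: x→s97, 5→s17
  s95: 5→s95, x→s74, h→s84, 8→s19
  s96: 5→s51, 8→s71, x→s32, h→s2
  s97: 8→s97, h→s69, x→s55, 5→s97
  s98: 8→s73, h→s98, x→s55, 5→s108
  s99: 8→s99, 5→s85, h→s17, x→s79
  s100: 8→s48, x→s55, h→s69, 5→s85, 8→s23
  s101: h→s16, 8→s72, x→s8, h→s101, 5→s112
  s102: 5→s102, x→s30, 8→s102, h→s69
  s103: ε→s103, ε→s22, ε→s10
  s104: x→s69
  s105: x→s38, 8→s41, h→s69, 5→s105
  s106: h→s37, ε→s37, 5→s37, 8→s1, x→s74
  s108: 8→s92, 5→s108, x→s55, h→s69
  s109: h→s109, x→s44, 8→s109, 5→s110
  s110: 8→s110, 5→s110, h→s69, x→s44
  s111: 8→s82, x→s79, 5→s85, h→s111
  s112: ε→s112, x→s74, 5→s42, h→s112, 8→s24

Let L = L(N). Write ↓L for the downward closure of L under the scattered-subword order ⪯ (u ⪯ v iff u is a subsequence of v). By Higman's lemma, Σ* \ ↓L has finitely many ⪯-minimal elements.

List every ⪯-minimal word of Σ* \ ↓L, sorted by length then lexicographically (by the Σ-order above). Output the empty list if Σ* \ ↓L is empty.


|Q|=113, |F|=88, |δ|=412 (34 ε).
min D↑ (83 st, q0=0, F={37}): 0:x→1,h→2,8→3,5→4 1:x→5,h→6,8→7,5→8 2:x→6,h→2,8→9,5→10 3:x→11,h→12,8→3,5→13 4:x→14,h→10,8→15,5→16 5:x→5,h→5,8→17,5→18 6:x→5,h→6,8→19,5→20 7:x→21,h→22,8→7,5→23 8:x→24,h→20,8→25,5→26 9:x→27,h→9,8→28,5→29 10:x→30,h→10,8→31,5→32 11:x→21,h→33,8→11,5→34 12:x→33,h→12,8→9,5→35 13:x→36,h→37,8→13,5→13 14:x→38,h→30,8→39,5→40 15:x→41,h→42,8→15,5→13 16:x→40,h→43,8→44,5→16 17:x→37,h→17,8→17,5→45 18:x→24,h→18,8→17,5→18 19:x→21,h→19,8→46,5→47 20:x→24,h→20,8→48,5→49 21:x→21,h→21,8→50,5→51 22:x→21,h→22,8→19,5→52 23:x→53,h→37,8→23,5→23 24:x→38,h→24,8→17,5→24 25:x→54,h→55,8→25,5→23 26:x→24,h→56,8→57,5→26 27:x→21,h→27,8→58,5→34 28:x→59,h→28,8→28,5→60 29:x→61,h→37,8→60,5→29 30:x→38,h→30,8→62,5→63 31:x→64,h→31,8→65,5→29 32:x→63,h→43,8→31,5→32 33:x→21,h→33,8→27,5→34 34:x→51,h→37,8→34,5→37 35:x→66,h→37,8→29,5→35 36:x→53,h→37,8→36,5→34 37:x→37,h→37,8→37,5→37 38:x→38,h→37,8→45,5→38 39:x→53,h→67,8→39,5→23 40:x→38,h→68,8→69,5→40 41:x→53,h→70,8→41,5→34 42:x→70,h→42,8→31,5→35 43:x→68,h→43,8→65,5→43 44:x→71,h→31,8→44,5→13 45:x→37,h→37,8→45,5→45 46:x→72,h→46,8→46,5→73 47:x→53,h→37,8→73,5→47 48:x→54,h→48,8→74,5→47 49:x→24,h→56,8→48,5→49 50:x→37,h→50,8→50,5→75 51:x→51,h→37,8→75,5→37 52:x→53,h→37,8→47,5→52 53:x→53,h→37,8→76,5→51 54:x→53,h→54,8→50,5→51 55:x→54,h→55,8→48,5→52 56:x→24,h→56,8→74,5→56 57:x→54,h→48,8→57,5→23 58:x→72,h→58,8→58,5→34 59:x→72,h→59,8→59,5→37 60:x→34,h→37,8→60,5→60 61:x→53,h→37,8→77,5→34 62:x→53,h→62,8→78,5→47 63:x→38,h→68,8→62,5→63 64:x→53,h→64,8→79,5→34 65:x→80,h→65,8→65,5→60 66:x→53,h→37,8→61,5→34 67:x→53,h→67,8→62,5→52 68:x→38,h→68,8→78,5→68 69:x→53,h→62,8→69,5→23 70:x→53,h→70,8→64,5→34 71:x→53,h→64,8→71,5→34 72:x→72,h→72,8→81,5→37 73:x→51,h→37,8→73,5→73 74:x→82,h→74,8→74,5→73 75:x→37,h→37,8→75,5→37 76:x→37,h→37,8→76,5→75 77:x→51,h→37,8→77,5→34 78:x→51,h→78,8→78,5→73 79:x→51,h→79,8→79,5→34 80:x→51,h→80,8→80,5→37 81:x→37,h→81,8→81,5→37 82:x→51,h→82,8→81,5→37 [Hopcroft].
'85h': N↓-sim [99, 68, 23, 3] end={s11,s48,s69} rej; 3/3 del acc.
'xx8x': |S_i|=[99, 75, 25, 10, 3] end={s11,s60,s69} — reject; 4/4 deletions ∈↓L.
'8x55': run [99, 68, 33, 5, 2] end={s11,s69} — reject; 4/4 single-dels accept.
'5xxh': |S_i|=[99, 75, 45, 11, 3] end={s11,s48,s69} rej; 4/4 del acc.
'h88x5': |S_i|=[99, 76, 44, 30, 12, 2] end={s11,s69} — reject; 5/5 del acc.
'55h8x5': N↓-sim [99, 75, 60, 43, 22, 9, 2] end={s11,s69} rej; 6/6 deletions ∈↓L.
6 obstructions.

Antichain: [85h, xx8x, 8x55, 5xxh, h88x5, 55h8x5].


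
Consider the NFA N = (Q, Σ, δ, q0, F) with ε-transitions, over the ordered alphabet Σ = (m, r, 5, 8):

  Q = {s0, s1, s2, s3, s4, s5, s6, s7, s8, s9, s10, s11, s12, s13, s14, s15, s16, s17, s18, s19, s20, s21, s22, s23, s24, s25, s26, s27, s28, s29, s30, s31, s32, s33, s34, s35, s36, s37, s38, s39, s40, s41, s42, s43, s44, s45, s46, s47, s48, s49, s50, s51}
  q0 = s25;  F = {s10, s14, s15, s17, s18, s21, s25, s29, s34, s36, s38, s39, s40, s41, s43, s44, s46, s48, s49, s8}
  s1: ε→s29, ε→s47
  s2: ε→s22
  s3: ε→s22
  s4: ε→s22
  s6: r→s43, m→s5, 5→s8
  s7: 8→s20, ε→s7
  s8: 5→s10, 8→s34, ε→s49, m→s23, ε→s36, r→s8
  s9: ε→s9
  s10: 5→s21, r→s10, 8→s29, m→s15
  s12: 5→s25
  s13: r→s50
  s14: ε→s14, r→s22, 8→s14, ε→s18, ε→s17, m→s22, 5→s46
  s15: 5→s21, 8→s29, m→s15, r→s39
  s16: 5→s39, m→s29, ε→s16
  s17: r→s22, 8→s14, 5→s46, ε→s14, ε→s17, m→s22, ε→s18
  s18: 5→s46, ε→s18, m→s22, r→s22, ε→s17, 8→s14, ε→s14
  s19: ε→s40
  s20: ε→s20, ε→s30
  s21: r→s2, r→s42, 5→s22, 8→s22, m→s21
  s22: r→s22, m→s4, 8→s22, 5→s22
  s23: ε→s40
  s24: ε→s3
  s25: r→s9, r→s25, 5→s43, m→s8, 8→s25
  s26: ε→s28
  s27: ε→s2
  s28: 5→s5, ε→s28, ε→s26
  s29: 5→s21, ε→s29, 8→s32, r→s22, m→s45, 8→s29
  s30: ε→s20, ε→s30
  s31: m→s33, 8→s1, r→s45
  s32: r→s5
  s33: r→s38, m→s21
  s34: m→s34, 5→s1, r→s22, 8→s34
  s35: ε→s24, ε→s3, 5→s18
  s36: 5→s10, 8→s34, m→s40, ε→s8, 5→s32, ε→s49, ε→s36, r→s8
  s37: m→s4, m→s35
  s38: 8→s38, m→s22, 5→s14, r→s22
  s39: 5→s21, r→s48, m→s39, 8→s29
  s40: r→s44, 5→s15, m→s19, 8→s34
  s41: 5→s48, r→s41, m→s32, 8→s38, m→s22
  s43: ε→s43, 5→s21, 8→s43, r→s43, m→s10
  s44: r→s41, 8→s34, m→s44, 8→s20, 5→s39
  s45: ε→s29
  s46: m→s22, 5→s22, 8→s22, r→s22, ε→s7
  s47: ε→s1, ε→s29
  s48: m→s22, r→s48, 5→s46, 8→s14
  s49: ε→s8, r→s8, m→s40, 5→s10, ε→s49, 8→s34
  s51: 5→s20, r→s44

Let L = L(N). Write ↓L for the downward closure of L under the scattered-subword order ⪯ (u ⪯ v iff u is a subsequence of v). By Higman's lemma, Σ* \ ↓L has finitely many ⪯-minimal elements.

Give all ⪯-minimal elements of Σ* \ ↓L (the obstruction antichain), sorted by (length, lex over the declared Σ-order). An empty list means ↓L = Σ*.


Antichain: [m8r, 55r, 555, 558, mmrrm].

|Q|=52, |F|=20, |δ|=153 (43 ε).
min D↑ (17 st, q0=0, F={10}): 0:m→1,r→0,5→2,8→0 1:m→3,r→1,5→4,8→5 2:m→4,r→2,5→6,8→2 3:m→3,r→7,5→8,8→5 4:m→8,r→4,5→6,8→9 5:m→5,r→10,5→9,8→5 6:m→6,r→10,5→10,8→10 7:m→7,r→11,5→12,8→5 8:m→8,r→12,5→6,8→9 9:m→9,r→10,5→6,8→9 10:m→10,r→10,5→10,8→10 11:m→10,r→11,5→13,8→14 12:m→12,r→13,5→6,8→9 13:m→10,r→13,5→15,8→16 14:m→10,r→10,5→16,8→14 15:m→10,r→10,5→10,8→10 16:m→10,r→10,5→15,8→16 [Hopcroft].
'm8r': |S_i|=[35, 32, 20, 5] end={s2,s22,s4,s42,s5} rej; 3/3 deletions ∈↓L.
'55r': N↓-sim [35, 23, 9, 4] end={s2,s22,s4,s42} rej; 3/3 deletions ∈↓L.
'555': |S_i|=[35, 23, 9, 2] end={s22,s4} ∉↓L; 3/3 deletions ∈↓L.
'558': N↓-sim [35, 23, 9, 4] end={s20,s22,s30,s4} ∉↓L; 3/3 deletions ∈↓L.
'mmrrm': run [35, 32, 28, 24, 16, 4] end={s22,s32,s4,s5} — reject; 5/5 del acc.
5 minimals (antichain).


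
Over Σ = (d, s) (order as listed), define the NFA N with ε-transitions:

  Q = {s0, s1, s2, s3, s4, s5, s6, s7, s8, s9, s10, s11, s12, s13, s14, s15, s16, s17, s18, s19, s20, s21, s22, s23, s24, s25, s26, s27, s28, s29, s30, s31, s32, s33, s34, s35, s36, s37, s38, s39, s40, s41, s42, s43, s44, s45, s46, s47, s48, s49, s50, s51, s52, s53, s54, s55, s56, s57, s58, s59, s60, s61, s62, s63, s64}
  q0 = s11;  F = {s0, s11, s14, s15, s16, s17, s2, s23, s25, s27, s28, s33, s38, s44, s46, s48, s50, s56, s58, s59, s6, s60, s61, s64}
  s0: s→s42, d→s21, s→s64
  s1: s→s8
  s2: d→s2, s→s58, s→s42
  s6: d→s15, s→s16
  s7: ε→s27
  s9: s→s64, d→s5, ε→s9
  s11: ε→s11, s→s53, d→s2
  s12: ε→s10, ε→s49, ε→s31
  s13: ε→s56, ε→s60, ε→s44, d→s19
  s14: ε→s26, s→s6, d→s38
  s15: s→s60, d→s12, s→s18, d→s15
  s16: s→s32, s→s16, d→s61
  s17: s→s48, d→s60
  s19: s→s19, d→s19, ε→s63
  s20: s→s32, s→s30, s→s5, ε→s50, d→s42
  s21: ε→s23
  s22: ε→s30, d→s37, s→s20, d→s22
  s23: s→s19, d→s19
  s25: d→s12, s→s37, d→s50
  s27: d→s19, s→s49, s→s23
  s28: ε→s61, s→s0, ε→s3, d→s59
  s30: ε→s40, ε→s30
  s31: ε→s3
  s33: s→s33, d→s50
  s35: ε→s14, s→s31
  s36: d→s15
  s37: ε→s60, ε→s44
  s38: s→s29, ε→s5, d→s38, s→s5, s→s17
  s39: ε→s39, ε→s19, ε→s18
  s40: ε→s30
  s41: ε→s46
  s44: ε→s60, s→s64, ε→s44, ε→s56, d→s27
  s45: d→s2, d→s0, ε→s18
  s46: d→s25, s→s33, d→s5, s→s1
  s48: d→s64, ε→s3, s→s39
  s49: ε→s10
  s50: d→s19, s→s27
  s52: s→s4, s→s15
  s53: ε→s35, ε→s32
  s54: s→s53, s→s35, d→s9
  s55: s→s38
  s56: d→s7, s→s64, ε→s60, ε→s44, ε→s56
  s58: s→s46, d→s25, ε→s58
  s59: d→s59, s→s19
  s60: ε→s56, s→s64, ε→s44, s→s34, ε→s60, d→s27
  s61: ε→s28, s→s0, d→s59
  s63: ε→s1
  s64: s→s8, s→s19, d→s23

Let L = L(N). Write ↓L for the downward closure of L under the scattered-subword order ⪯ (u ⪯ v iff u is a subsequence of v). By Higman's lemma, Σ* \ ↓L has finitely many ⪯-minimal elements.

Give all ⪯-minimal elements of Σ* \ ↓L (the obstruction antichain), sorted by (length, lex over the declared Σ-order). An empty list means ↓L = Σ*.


|Q|=65, |F|=24, |δ|=129 (45 ε).
min D↑ (22 st, q0=0, F={16}): 0:d→1,s→2 1:d→1,s→3 2:d→4,s→5 3:d→6,s→7 4:d→4,s→8 5:d→9,s→10 6:d→11,s→12 7:d→6,s→13 8:d→12,s→14 9:d→9,s→12 10:d→15,s→10 11:d→16,s→17 12:d→17,s→18 13:d→11,s→13 14:d→18,s→16 15:d→19,s→20 16:d→16,s→16 17:d→16,s→21 18:d→21,s→16 19:d→19,s→16 20:d→21,s→18 21:d→16,s→16 [Hopcroft].
'dsddd': |S_i|=[46, 38, 32, 22, 13, 4] end={s1,s19,s63,s8} rej; 5/5 single-dels accept.
'sdsss': N↓-sim [46, 44, 34, 25, 14, 6] end={s1,s18,s19,s39,s63,s8} — reject; 5/5 deletions ∈↓L.
'dsssdd': |S_i|=[46, 38, 32, 27, 19, 10, 4] end={s1,s19,s63,s8} rej; 6/6 single-dels accept.
'ssdsdd': |S_i|=[46, 44, 38, 29, 19, 10, 4] end={s1,s19,s63,s8} ∉↓L; 6/6 del acc.
'sssdds': |S_i|=[46, 44, 38, 29, 18, 7, 4] end={s1,s19,s63,s8} ∉↓L; 6/6 single-dels accept.
5 obstructions.

A = [dsddd, sdsss, dsssdd, ssdsdd, sssdds].


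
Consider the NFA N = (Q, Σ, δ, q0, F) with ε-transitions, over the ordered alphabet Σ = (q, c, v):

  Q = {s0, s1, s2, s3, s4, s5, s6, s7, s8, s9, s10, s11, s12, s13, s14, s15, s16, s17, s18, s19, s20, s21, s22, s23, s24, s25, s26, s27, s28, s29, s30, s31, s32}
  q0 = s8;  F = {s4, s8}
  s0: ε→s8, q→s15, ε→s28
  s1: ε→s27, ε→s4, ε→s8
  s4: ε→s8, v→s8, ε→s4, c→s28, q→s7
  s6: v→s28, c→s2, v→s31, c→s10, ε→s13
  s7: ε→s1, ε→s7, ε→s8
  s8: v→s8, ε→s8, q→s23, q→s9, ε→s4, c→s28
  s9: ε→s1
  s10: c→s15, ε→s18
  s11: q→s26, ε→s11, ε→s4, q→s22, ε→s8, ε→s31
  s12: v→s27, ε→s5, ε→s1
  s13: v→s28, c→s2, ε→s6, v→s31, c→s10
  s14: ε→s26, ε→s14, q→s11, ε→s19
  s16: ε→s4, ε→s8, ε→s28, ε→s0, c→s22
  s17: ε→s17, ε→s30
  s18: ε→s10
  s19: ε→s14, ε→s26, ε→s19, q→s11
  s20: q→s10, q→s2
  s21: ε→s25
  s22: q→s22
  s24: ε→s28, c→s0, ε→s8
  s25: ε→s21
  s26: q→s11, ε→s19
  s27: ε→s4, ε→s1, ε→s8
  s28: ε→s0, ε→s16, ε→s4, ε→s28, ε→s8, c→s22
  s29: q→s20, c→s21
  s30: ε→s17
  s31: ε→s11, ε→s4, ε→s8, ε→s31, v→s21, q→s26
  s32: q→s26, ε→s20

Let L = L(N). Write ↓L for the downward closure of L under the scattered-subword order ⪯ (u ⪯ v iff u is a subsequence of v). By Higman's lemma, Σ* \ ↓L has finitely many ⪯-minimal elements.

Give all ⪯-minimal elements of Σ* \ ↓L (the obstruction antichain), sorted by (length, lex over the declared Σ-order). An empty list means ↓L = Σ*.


Antichain: [].

|Q|=33, |F|=2, |δ|=88 (54 ε).
min D↑ (1 st, q0=0, F={}): 0:q→0,c→0,v→0.
L(D↑) = ∅; no obstructions.


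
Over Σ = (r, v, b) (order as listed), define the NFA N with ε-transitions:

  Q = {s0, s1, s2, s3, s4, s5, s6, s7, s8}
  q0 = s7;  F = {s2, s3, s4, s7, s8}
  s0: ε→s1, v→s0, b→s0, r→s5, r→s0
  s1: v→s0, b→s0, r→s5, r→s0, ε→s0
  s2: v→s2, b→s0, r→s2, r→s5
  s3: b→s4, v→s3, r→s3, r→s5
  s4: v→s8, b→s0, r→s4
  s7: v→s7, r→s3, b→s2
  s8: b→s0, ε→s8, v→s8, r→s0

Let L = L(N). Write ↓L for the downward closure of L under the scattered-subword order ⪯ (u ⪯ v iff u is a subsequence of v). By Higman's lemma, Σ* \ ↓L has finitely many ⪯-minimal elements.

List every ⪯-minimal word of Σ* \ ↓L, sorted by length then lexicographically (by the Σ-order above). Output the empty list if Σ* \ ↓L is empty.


|Q|=9, |F|=5, |δ|=28 (3 ε).
min D↑ (6 st, q0=0, F={4}): 0:r→1,v→0,b→2 1:r→1,v→1,b→3 2:r→2,v→2,b→4 3:r→3,v→5,b→4 4:r→4,v→4,b→4 5:r→4,v→5,b→4.
'bb': N↓-sim [8, 6, 3] end={s0,s1,s5} — reject; 2/2 del acc.
'rbvr': N↓-sim [8, 7, 5, 4, 3] end={s0,s1,s5} rej; 4/4 deletions ∈↓L.
2 obstructions.

min(Σ*\↓L) = [bb, rbvr].


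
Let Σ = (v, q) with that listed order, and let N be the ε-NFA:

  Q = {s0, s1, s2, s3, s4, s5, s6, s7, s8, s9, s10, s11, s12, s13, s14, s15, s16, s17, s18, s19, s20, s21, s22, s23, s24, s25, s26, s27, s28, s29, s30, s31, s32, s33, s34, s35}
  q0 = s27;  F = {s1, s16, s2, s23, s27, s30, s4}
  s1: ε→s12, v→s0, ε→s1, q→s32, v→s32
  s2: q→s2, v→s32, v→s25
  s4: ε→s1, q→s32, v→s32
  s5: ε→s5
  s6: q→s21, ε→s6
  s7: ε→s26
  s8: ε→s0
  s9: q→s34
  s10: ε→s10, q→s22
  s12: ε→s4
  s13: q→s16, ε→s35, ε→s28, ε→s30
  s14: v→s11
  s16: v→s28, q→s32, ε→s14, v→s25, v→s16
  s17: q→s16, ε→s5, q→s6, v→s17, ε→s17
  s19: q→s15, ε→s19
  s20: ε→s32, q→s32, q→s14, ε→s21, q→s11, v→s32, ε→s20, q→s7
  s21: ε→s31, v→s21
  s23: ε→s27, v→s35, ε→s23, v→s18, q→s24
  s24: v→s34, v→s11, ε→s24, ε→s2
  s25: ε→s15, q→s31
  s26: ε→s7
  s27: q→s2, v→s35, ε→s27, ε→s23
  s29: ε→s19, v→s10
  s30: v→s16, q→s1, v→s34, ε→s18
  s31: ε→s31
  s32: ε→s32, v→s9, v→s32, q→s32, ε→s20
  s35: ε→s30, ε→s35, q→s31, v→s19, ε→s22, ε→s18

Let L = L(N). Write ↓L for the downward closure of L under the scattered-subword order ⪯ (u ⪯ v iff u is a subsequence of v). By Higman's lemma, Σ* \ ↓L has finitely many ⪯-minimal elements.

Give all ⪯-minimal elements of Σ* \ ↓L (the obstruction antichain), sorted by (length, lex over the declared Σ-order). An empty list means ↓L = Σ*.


Antichain: [qv, vvq, vqq].

|Q|=36, |F|=7, |δ|=81 (37 ε).
min D↑ (6 st, q0=0, F={5}): 0:v→1,q→2 1:v→3,q→4 2:v→5,q→2 3:v→3,q→5 4:v→5,q→5 5:v→5,q→5 [Hopcroft].
'qv': run [27, 18, 13] end={s0,s11,s14,s15,s20,s21,s25,s26,s31,s32,s34,s7,…} — reject; 2/2 deletions ∈↓L.
'vvq': N↓-sim [27, 23, 16, 11] end={s11,s14,s15,s20,s21,s26,s31,s32,s34,s7,s9} ∉↓L; 3/3 del acc.
'vqq': run [27, 23, 15, 10] end={s11,s14,s20,s21,s26,s31,s32,s34,s7,s9} — reject; 3/3 del acc.
3 minimals (antichain).


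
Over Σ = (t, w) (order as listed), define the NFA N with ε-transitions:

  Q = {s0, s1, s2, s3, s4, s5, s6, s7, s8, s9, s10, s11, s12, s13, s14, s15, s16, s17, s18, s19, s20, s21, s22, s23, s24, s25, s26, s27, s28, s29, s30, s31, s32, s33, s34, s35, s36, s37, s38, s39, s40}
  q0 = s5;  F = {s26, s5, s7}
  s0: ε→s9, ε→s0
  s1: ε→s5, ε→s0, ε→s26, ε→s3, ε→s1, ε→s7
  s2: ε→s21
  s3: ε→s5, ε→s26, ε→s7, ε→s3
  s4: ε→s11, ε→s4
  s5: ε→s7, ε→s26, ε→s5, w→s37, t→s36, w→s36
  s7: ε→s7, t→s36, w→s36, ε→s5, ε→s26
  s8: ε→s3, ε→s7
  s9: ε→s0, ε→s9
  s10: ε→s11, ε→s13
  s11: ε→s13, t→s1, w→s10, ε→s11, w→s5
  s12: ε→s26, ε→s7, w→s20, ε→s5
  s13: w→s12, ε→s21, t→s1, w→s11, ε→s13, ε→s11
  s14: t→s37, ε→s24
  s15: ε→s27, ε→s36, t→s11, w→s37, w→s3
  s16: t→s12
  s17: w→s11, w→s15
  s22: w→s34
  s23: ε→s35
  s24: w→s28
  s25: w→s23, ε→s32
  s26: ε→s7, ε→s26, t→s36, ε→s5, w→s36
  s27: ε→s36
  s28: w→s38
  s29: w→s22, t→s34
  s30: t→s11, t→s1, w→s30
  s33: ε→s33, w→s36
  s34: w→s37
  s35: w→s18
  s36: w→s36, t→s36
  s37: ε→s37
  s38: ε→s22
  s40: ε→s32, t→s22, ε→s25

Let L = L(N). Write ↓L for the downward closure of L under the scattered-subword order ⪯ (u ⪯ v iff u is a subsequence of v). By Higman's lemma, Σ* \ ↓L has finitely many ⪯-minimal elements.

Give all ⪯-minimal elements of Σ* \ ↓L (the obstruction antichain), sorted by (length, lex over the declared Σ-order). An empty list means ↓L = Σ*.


min(Σ*\↓L) = [t, w].

|Q|=41, |F|=3, |δ|=85 (49 ε).
min D↑ (2 st, q0=0, F={1}): 0:t→1,w→1 1:t→1,w→1.
't': run [5, 1] end={s36} — reject; 1/1 deletions ∈↓L.
'w': N↓-sim [5, 2] end={s36,s37} — reject; 1/1 deletions ∈↓L.
2 obstructions.


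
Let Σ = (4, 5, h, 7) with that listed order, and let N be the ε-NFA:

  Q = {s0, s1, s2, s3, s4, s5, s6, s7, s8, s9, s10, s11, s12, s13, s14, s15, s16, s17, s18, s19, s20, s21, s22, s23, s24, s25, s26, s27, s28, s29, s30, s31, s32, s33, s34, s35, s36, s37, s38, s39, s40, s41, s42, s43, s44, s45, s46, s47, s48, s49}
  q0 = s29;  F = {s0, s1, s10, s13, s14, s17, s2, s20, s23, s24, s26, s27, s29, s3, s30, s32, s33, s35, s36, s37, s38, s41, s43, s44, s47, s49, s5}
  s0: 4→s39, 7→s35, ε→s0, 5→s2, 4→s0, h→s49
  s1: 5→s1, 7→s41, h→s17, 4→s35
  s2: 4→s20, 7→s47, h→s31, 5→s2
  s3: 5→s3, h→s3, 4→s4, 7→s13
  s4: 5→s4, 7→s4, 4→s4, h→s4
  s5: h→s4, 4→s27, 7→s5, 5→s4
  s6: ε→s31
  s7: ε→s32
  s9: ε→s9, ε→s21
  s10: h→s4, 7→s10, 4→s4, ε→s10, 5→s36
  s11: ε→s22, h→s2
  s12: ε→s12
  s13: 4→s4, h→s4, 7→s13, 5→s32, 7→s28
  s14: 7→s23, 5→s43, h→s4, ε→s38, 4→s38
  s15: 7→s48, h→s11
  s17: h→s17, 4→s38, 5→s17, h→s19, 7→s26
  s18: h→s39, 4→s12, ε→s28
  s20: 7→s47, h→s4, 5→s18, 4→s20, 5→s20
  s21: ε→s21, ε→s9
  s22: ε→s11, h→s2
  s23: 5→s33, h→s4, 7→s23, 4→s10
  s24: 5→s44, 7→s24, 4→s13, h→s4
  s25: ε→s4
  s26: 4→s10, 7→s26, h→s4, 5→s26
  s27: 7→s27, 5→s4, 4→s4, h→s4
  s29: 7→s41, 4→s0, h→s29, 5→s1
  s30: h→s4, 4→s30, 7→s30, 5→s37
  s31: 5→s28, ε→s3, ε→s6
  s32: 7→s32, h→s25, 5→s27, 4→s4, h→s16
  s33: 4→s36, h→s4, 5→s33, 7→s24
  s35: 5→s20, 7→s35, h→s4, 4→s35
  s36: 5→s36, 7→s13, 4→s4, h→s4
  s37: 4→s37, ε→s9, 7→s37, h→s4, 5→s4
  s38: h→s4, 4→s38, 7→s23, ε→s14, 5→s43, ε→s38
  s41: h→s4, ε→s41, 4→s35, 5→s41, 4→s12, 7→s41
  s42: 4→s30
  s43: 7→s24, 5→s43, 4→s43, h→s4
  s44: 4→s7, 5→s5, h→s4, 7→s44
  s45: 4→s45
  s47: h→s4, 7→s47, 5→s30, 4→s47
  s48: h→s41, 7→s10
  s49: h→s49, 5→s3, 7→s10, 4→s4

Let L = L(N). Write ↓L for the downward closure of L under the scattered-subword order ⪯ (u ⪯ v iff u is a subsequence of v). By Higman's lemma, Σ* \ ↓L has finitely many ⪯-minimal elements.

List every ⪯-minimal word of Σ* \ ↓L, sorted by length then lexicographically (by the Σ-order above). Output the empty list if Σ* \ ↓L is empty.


|Q|=50, |F|=27, |δ|=149 (20 ε).
min D↑ (27 st, q0=0, F={8}): 0:4→1,5→2,h→0,7→3 1:4→1,5→4,h→5,7→6 2:4→6,5→2,h→7,7→3 3:4→6,5→3,h→8,7→3 4:4→9,5→4,h→10,7→11 5:4→8,5→10,h→5,7→12 6:4→6,5→9,h→8,7→6 7:4→13,5→7,h→7,7→14 8:4→8,5→8,h→8,7→8 9:4→9,5→9,h→8,7→11 10:4→8,5→10,h→10,7→15 11:4→11,5→16,h→8,7→11 12:4→8,5→17,h→8,7→12 13:4→13,5→18,h→8,7→19 14:4→12,5→14,h→8,7→14 15:4→8,5→20,h→8,7→15 16:4→16,5→21,h→8,7→16 17:4→8,5→17,h→8,7→15 18:4→18,5→18,h→8,7→22 19:4→12,5→23,h→8,7→19 20:4→8,5→24,h→8,7→20 21:4→21,5→8,h→8,7→21 22:4→15,5→25,h→8,7→22 23:4→17,5→23,h→8,7→22 24:4→8,5→8,h→8,7→24 25:4→20,5→26,h→8,7→25 26:4→24,5→8,h→8,7→26 (ε-aug+det+¬).
'7h': run [40, 27, 4] end={s16,s25,s39,s4} ∉↓L; 2/2 single-dels accept.
'4h4': N↓-sim [40, 34, 14, 1] end={s4} — reject; 3/3 del acc.
'54h': N↓-sim [40, 37, 28, 4] end={s16,s25,s39,s4} rej; 3/3 single-dels accept.
'5h744': N↓-sim [40, 37, 25, 16, 10, 1] end={s4} ∉↓L; 5/5 single-dels accept.
'457555': run [40, 34, 27, 16, 12, 6, 1] end={s4} — reject; 6/6 single-dels accept.
5 obstructions.

A = [7h, 4h4, 54h, 5h744, 457555].


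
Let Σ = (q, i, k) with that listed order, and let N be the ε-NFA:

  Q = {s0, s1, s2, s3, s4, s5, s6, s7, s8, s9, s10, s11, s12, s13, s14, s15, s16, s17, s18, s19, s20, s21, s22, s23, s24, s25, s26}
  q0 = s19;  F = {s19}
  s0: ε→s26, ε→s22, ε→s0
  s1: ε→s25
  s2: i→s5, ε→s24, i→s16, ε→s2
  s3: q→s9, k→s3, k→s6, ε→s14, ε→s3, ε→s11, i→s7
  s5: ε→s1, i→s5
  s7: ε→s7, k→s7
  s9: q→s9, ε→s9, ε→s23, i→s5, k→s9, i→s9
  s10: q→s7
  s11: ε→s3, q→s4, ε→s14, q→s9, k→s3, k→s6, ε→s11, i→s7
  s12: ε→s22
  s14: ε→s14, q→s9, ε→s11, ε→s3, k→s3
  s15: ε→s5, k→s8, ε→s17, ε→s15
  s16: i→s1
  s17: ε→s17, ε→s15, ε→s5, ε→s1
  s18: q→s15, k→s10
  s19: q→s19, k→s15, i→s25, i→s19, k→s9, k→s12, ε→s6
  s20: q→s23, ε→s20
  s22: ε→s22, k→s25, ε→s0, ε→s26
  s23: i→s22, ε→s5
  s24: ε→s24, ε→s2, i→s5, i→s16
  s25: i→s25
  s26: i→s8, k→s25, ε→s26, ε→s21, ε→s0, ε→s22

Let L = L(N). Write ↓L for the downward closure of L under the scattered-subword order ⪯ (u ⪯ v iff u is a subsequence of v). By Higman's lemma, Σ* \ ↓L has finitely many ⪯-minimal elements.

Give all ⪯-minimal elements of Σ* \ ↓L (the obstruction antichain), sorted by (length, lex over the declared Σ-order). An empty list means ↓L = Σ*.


A = [k].

|Q|=27, |F|=1, |δ|=77 (39 ε).
min D↑ (2 st, q0=0, F={1}): 0:q→0,i→0,k→1 1:q→1,i→1,k→1.
'k': |S_i|=[15, 13] end={s0,s1,s12,s15,s17,s21,s22,s23,s25,s26,s5,s8,…} ∉↓L; 1/1 deletions ∈↓L.
1 words, ⪯-incomp.


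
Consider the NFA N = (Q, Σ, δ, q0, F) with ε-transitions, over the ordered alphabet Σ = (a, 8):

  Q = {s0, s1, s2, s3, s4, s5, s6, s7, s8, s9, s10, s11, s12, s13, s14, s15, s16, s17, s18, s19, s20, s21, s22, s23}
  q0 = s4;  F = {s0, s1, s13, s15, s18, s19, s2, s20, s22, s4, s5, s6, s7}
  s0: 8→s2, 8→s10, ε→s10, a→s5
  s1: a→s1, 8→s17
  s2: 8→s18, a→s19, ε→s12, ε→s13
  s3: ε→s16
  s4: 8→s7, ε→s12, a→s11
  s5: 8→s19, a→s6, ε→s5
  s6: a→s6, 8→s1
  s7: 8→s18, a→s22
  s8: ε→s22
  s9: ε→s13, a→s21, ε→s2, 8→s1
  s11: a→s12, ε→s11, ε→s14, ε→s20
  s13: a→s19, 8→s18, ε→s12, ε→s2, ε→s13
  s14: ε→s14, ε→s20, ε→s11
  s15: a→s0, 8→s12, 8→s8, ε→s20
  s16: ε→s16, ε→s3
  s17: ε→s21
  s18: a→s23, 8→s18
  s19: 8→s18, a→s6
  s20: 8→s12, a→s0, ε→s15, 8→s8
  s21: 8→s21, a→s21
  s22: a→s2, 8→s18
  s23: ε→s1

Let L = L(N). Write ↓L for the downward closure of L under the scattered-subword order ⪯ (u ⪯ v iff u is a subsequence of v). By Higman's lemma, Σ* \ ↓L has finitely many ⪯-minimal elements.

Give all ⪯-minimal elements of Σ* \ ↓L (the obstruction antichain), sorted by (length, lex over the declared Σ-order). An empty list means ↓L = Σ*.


min(Σ*\↓L) = [88a8, aaaa88].

|Q|=24, |F|=13, |δ|=58 (24 ε).
min D↑ (12 st, q0=0, F={11}): 0:a→1,8→2 1:a→3,8→4 2:a→4,8→5 3:a→6,8→7 4:a→7,8→5 5:a→8,8→5 6:a→9,8→10 7:a→10,8→5 8:a→8,8→11 9:a→9,8→8 10:a→9,8→5 11:a→11,8→11.
'88a8': run [21, 14, 5, 4, 2] end={s17,s21} rej; 4/4 del acc.
'aaaa88': N↓-sim [21, 19, 13, 8, 5, 3, 2] end={s17,s21} rej; 6/6 del acc.
2 obstructions.


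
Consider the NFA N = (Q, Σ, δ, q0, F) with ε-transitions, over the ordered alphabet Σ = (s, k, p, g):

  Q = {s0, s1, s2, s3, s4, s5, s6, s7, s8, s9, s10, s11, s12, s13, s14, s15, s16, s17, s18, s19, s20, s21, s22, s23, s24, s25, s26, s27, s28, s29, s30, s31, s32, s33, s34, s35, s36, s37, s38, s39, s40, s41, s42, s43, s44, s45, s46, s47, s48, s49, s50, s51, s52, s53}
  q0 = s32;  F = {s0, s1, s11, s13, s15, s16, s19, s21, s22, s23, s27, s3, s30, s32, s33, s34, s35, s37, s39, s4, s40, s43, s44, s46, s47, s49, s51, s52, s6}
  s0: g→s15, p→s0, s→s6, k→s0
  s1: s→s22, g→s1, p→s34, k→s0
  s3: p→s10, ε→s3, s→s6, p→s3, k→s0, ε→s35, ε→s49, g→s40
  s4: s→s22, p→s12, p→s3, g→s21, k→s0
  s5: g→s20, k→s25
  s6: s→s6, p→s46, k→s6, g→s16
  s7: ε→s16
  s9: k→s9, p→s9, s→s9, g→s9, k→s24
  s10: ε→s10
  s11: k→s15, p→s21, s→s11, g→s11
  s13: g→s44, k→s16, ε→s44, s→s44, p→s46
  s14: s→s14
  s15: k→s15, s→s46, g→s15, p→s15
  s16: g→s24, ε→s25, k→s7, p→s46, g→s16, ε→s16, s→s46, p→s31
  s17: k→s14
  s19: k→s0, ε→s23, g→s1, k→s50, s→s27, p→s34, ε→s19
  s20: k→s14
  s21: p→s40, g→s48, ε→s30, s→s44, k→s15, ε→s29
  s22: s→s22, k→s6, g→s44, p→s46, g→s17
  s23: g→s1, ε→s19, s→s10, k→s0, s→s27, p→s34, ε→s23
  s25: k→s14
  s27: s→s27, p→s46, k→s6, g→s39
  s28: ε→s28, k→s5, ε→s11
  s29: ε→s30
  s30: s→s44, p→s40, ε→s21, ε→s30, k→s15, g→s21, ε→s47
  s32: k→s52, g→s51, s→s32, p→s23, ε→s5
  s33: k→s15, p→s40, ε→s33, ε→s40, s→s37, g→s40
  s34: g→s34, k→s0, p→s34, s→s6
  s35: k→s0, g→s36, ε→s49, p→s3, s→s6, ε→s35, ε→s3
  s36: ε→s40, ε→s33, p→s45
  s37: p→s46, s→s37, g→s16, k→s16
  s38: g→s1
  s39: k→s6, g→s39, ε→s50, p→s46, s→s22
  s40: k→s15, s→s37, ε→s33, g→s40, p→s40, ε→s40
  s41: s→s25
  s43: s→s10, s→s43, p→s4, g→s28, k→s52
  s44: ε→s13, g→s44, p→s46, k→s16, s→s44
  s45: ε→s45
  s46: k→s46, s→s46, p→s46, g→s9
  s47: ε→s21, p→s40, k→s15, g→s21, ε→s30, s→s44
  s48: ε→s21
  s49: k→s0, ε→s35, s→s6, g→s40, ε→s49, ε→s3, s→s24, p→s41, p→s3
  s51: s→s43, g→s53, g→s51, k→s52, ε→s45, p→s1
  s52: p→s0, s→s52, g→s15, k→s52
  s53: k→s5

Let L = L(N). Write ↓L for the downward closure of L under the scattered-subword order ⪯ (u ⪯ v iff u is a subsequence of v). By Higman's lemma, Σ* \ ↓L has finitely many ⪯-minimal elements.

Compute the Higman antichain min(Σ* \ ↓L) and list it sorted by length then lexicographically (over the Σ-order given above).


Antichain: [kgsg, pspg, ppsgsg, gsgksg].

|Q|=54, |F|=29, |δ|=183 (40 ε).
min D↑ (23 st, q0=0, F={17}): 0:s→0,k→1,p→2,g→3 1:s→1,k→1,p→4,g→5 2:s→6,k→4,p→7,g→8 3:s→9,k→1,p→8,g→3 4:s→10,k→4,p→4,g→5 5:s→11,k→5,p→5,g→5 6:s→6,k→10,p→11,g→12 7:s→10,k→4,p→7,g→7 8:s→13,k→4,p→7,g→8 9:s→9,k→1,p→14,g→15 10:s→10,k→10,p→11,g→16 11:s→11,k→11,p→11,g→17 12:s→13,k→10,p→11,g→12 13:s→13,k→10,p→11,g→18 14:s→13,k→4,p→19,g→20 15:s→15,k→5,p→20,g→15 16:s→11,k→16,p→11,g→16 17:s→17,k→17,p→17,g→17 18:s→18,k→16,p→11,g→18 19:s→10,k→4,p→19,g→21 20:s→18,k→5,p→21,g→20 21:s→22,k→5,p→21,g→21 22:s→22,k→16,p→11,g→16.
'kgsg': N↓-sim [48, 15, 10, 4, 2] end={s24,s9} ∉↓L; 4/4 single-dels accept.
'pspg': N↓-sim [48, 39, 18, 4, 2] end={s24,s9} rej; 4/4 deletions ∈↓L.
'ppsgsg': |S_i|=[48, 39, 23, 10, 8, 4, 2] end={s24,s9} — reject; 6/6 single-dels accept.
'gsgksg': |S_i|=[48, 44, 38, 26, 11, 4, 2] end={s24,s9} — reject; 6/6 del acc.
4 obstructions.


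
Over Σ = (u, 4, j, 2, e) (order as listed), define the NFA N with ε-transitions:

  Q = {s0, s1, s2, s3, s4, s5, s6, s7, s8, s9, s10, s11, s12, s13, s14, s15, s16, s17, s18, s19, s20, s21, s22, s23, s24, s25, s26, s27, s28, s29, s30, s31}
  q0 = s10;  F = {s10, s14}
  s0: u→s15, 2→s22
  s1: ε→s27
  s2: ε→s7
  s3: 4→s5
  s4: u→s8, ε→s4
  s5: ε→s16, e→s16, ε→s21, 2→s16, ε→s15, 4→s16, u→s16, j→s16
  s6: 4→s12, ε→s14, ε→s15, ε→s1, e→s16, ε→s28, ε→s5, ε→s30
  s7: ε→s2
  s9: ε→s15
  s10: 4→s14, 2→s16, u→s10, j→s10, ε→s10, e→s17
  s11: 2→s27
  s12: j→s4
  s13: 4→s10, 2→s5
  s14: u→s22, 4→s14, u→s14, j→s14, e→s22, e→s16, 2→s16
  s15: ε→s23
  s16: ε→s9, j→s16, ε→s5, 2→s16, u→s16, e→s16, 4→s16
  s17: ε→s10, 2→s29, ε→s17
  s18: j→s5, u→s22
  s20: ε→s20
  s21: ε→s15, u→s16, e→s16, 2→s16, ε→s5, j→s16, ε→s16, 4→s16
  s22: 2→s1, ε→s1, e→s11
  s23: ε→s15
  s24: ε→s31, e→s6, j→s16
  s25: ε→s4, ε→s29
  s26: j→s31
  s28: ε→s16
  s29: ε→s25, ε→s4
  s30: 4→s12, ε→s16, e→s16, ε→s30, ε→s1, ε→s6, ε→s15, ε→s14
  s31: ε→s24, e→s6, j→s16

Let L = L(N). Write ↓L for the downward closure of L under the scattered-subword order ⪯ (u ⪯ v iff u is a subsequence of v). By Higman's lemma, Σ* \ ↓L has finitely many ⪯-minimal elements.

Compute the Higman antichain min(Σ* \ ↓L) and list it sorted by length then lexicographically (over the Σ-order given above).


|Q|=32, |F|=2, |δ|=88 (39 ε).
min D↑ (3 st, q0=0, F={2}): 0:u→0,4→1,j→0,2→2,e→0 1:u→1,4→1,j→1,2→2,e→2 2:u→2,4→2,j→2,2→2,e→2 (ε-aug+det+¬).
'2': |S_i|=[17, 12] end={s1,s15,s16,s21,s23,s25,s27,s29,s4,s5,s8,s9} — reject; 1/1 deletions ∈↓L.
'4e': |S_i|=[17, 11, 10] end={s1,s11,s15,s16,s21,s22,s23,s27,s5,s9} ∉↓L; 2/2 deletions ∈↓L.
2 words, ⪯-incomp.

Antichain: [2, 4e].


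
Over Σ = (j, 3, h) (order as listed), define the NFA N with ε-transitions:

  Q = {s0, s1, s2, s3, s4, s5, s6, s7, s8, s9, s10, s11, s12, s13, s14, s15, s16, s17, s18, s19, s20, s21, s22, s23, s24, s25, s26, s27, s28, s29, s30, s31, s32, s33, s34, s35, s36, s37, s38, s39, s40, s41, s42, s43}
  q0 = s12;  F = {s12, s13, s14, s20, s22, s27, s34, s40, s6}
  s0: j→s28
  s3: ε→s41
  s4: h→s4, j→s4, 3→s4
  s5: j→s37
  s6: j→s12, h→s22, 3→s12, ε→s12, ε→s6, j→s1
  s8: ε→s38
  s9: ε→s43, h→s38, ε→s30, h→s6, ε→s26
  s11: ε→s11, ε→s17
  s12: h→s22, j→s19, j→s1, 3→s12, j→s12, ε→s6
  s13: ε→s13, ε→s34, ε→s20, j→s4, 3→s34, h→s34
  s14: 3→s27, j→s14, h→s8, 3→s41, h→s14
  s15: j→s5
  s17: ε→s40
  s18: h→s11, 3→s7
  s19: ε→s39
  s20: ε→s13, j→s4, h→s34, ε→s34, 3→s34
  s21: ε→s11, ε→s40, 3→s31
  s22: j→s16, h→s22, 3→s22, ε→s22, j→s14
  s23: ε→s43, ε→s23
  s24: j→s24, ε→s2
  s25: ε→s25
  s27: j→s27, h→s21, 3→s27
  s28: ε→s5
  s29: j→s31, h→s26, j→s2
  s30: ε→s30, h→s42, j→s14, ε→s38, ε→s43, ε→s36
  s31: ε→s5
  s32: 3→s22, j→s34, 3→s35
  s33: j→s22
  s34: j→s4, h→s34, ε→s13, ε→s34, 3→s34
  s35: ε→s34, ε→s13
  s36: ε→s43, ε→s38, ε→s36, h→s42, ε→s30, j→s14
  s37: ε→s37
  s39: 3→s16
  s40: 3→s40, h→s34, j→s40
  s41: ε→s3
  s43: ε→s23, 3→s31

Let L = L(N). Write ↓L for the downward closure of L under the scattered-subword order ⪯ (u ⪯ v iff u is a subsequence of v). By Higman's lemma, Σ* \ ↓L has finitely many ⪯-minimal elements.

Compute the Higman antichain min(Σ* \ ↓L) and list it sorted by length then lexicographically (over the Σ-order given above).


Antichain: [hj3hhj].

|Q|=44, |F|=9, |δ|=99 (41 ε).
min D↑ (7 st, q0=0, F={6}): 0:j→0,3→0,h→1 1:j→2,3→1,h→1 2:j→2,3→3,h→2 3:j→3,3→3,h→4 4:j→4,3→4,h→5 5:j→6,3→5,h→5 6:j→6,3→6,h→6.
'hj3hhj': |S_i|=[24, 19, 18, 14, 11, 4, 1] end={s4} rej; 6/6 del acc.
1 minimals (antichain).


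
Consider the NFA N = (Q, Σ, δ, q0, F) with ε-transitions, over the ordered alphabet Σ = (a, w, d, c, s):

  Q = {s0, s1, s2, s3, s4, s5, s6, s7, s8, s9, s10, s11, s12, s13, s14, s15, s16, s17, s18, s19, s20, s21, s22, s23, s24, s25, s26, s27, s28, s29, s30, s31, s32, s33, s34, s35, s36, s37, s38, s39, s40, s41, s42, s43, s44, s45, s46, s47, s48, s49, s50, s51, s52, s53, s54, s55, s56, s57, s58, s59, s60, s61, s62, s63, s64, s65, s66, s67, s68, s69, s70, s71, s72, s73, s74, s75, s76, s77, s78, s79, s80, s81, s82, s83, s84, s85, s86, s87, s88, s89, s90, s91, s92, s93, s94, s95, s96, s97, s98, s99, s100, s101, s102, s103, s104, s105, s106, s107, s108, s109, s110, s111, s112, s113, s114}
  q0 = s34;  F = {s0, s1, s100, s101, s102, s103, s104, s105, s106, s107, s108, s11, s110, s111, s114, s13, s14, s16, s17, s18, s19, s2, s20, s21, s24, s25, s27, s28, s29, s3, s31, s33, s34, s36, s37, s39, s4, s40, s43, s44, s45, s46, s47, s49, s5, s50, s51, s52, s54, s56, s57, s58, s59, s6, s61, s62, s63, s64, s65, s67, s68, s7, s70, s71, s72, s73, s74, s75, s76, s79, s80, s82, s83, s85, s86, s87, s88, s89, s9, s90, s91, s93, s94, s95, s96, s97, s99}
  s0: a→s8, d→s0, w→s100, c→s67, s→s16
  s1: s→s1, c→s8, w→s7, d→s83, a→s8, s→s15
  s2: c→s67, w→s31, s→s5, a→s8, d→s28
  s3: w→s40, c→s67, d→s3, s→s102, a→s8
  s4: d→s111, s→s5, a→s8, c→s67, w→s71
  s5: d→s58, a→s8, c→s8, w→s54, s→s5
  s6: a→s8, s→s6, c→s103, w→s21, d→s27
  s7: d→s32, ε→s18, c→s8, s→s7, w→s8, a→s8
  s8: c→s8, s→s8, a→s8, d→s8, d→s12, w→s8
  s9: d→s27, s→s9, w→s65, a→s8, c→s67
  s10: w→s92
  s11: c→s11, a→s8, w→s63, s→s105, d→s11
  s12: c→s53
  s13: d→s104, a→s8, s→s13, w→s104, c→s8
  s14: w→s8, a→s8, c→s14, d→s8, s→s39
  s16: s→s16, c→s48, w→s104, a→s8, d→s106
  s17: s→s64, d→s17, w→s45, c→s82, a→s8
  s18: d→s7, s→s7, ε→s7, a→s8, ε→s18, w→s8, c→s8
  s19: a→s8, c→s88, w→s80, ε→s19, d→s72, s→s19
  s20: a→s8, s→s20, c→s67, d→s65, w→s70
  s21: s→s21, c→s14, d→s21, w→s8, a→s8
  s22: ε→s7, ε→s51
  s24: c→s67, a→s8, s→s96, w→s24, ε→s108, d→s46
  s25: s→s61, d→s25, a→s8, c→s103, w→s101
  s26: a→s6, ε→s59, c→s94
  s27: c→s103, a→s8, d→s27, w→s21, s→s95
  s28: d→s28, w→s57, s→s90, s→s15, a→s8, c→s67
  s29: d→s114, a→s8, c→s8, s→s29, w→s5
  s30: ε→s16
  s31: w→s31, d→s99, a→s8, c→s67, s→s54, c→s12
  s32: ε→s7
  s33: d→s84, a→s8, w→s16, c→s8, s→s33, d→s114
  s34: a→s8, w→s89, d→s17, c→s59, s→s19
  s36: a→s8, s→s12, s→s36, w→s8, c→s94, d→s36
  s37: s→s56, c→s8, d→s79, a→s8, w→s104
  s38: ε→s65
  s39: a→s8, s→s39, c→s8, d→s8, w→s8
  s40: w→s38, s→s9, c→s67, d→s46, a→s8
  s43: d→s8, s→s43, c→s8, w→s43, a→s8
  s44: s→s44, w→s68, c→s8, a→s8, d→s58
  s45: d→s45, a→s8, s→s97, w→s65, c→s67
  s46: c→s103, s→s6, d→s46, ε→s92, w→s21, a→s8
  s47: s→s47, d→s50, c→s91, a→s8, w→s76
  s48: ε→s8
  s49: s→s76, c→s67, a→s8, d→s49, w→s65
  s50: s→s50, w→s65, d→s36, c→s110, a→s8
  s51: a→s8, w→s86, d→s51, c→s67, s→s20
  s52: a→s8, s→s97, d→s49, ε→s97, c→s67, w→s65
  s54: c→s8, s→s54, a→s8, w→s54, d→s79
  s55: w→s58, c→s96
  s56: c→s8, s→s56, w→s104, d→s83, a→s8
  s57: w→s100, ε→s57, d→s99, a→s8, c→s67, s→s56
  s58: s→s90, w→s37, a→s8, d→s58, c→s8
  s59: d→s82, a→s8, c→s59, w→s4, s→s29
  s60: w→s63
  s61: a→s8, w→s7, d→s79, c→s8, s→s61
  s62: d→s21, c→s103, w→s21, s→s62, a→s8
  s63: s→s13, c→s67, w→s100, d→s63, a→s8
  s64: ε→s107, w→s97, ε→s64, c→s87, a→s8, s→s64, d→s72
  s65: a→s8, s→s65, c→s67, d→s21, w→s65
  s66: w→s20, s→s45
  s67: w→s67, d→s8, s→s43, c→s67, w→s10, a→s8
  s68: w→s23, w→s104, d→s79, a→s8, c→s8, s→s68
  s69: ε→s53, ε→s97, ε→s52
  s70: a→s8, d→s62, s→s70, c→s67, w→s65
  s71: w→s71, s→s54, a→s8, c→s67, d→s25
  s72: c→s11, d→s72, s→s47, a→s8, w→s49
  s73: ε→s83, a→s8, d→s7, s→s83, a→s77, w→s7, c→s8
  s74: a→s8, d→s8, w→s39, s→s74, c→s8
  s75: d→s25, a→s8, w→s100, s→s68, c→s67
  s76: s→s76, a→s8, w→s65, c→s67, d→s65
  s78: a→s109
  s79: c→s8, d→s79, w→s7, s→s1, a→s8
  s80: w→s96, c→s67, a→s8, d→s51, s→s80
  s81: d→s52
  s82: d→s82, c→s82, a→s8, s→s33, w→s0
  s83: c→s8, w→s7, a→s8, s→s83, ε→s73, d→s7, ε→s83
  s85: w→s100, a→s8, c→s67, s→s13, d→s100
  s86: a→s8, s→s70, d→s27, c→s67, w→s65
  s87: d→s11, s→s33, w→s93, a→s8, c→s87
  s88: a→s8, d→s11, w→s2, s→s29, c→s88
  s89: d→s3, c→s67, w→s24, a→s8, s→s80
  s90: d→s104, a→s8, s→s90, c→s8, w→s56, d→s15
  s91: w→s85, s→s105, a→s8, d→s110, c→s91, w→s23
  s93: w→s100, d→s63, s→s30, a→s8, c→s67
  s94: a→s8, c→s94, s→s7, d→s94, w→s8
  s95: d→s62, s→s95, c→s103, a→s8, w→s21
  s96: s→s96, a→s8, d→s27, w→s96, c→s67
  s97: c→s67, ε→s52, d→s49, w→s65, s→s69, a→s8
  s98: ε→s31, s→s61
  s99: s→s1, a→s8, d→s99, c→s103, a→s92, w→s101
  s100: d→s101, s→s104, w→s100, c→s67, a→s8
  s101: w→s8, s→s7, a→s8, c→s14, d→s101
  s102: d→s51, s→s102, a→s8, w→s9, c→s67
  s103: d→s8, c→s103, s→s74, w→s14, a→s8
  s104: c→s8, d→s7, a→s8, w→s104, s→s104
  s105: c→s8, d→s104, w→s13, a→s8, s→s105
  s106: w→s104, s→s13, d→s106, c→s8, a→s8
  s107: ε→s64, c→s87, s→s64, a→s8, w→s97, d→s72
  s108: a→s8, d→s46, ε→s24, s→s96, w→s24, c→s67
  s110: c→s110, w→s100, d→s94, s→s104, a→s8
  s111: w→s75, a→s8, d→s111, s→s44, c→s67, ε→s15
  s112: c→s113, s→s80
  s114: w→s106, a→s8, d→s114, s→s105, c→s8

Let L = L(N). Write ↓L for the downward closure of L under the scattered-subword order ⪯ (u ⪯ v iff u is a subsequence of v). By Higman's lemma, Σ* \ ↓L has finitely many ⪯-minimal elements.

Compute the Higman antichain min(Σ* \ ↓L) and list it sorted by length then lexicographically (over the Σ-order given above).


|Q|=115, |F|=87, |δ|=494 (28 ε).
min D↑ (83 st, q0=0, F={1}): 0:a→1,w→2,d→3,c→4,s→5 1:a→1,w→1,d→1,c→1,s→1 2:a→1,w→6,d→7,c→8,s→9 3:a→1,w→10,d→3,c→11,s→12 4:a→1,w→13,d→11,c→4,s→14 5:a→1,w→9,d→15,c→16,s→5 6:a→1,w→6,d→17,c→8,s→18 7:a→1,w→19,d→7,c→8,s→20 8:a→1,w→8,d→1,c→8,s→21 9:a→1,w→18,d→22,c→8,s→9 10:a→1,w→23,d→10,c→8,s→24 11:a→1,w→25,d→11,c→11,s→26 12:a→1,w→24,d→15,c→27,s→12 13:a→1,w→28,d→29,c→8,s→30 14:a→1,w→30,d→31,c→1,s→14 15:a→1,w→32,d→15,c→33,s→34 16:a→1,w→35,d→33,c→16,s→14 17:a→1,w→36,d→17,c→37,s→38 18:a→1,w→18,d→39,c→8,s→18 19:a→1,w→23,d→17,c→8,s→40 20:a→1,w→40,d→22,c→8,s→20 21:a→1,w→21,d→1,c→1,s→21 22:a→1,w→41,d→22,c→8,s→42 23:a→1,w→23,d→36,c→8,s→23 24:a→1,w→23,d→32,c→8,s→24 25:a→1,w→43,d→25,c→8,s→44 26:a→1,w→44,d→31,c→1,s→26 27:a→1,w→45,d→33,c→27,s→26 28:a→1,w→28,d→46,c→8,s→47 29:a→1,w→48,d→29,c→8,s→49 30:a→1,w→47,d→50,c→1,s→30 31:a→1,w→51,d→31,c→1,s→52 32:a→1,w→23,d→32,c→8,s→53 33:a→1,w→54,d→33,c→33,s→52 34:a→1,w→53,d→55,c→56,s→34 35:a→1,w→57,d→58,c→8,s→30 36:a→1,w→1,d→36,c→59,s→36 37:a→1,w→59,d→1,c→37,s→60 38:a→1,w→36,d→39,c→37,s→38 39:a→1,w→36,d→39,c→37,s→61 40:a→1,w→23,d→39,c→8,s→40 41:a→1,w→23,d→39,c→8,s→62 42:a→1,w→62,d→23,c→8,s→42 43:a→1,w→43,d→63,c→8,s→64 44:a→1,w→64,d→51,c→1,s→44 45:a→1,w→43,d→54,c→8,s→44 46:a→1,w→63,d→46,c→37,s→65 47:a→1,w→47,d→66,c→1,s→47 48:a→1,w→43,d→46,c→8,s→67 49:a→1,w→67,d→50,c→1,s→49 50:a→1,w→68,d→50,c→1,s→69 51:a→1,w→64,d→51,c→1,s→70 52:a→1,w→70,d→64,c→1,s→52 53:a→1,w→23,d→23,c→8,s→53 54:a→1,w→43,d→54,c→8,s→70 55:a→1,w→23,d→71,c→72,s→55 56:a→1,w→73,d→72,c→56,s→52 57:a→1,w→57,d→74,c→8,s→47 58:a→1,w→75,d→58,c→8,s→69 59:a→1,w→1,d→1,c→59,s→76 60:a→1,w→76,d→1,c→1,s→60 61:a→1,w→36,d→77,c→37,s→61 62:a→1,w→23,d→77,c→8,s→62 63:a→1,w→1,d→63,c→59,s→78 64:a→1,w→64,d→78,c→1,s→64 65:a→1,w→78,d→66,c→1,s→65 66:a→1,w→78,d→66,c→1,s→79 67:a→1,w→64,d→66,c→1,s→67 68:a→1,w→64,d→66,c→1,s→80 69:a→1,w→80,d→64,c→1,s→69 70:a→1,w→64,d→64,c→1,s→70 71:a→1,w→1,d→71,c→81,s→71 72:a→1,w→43,d→81,c→72,s→64 73:a→1,w→43,d→43,c→8,s→70 74:a→1,w→63,d→74,c→37,s→79 75:a→1,w→43,d→74,c→8,s→80 76:a→1,w→1,d→1,c→1,s→76 77:a→1,w→36,d→36,c→37,s→77 78:a→1,w→1,d→78,c→1,s→78 79:a→1,w→78,d→82,c→1,s→79 80:a→1,w→64,d→82,c→1,s→80 81:a→1,w→1,d→81,c→81,s→78 82:a→1,w→78,d→78,c→1,s→82 (ε-aug+det+¬).
'a': |S_i|=[101, 5] end={s12,s53,s77,s8,s92} — reject; 1/1 del acc.
'wcd': N↓-sim [101, 79, 12, 3] end={s12,s53,s8} rej; 3/3 deletions ∈↓L.
'csc': |S_i|=[101, 65, 36, 4] end={s12,s48,s53,s8} — reject; 3/3 deletions ∈↓L.
'wwdww': run [101, 79, 50, 27, 10, 3] end={s12,s53,s8} ∉↓L; 5/5 single-dels accept.
'dwwdw': run [101, 85, 59, 19, 10, 3] end={s12,s53,s8} rej; 5/5 deletions ∈↓L.
'sdsddw': N↓-sim [101, 83, 57, 41, 28, 12, 3] end={s12,s53,s8} rej; 6/6 del acc.
6 obstructions.

Antichain: [a, wcd, csc, wwdww, dwwdw, sdsddw].
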